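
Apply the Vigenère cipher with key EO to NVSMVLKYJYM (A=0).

RJWAZZOMNMQ

Repeat the key across the message: EOEOEOEOEOE
N(13)+E(4): 17 → R
V(21)+O(14): 35≡9 → J
S(18)+E(4): 22 → W
M(12)+O(14): 26≡0 → A
V(21)+E(4): 25 → Z
L(11)+O(14): 25 → Z
K(10)+E(4): 14 → O
Y(24)+O(14): 38≡12 → M
J(9)+E(4): 13 → N
Y(24)+O(14): 38≡12 → M
M(12)+E(4): 16 → Q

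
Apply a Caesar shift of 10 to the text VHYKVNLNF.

V(21): 21+10=31≡5 → F
H(7): 7+10=17 → R
Y(24): 24+10=34≡8 → I
K(10): 10+10=20 → U
V(21): 21+10=31≡5 → F
N(13): 13+10=23 → X
L(11): 11+10=21 → V
N(13): 13+10=23 → X
F(5): 5+10=15 → P

FRIUFXVXP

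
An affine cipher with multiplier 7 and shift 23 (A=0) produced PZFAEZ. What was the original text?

KEQTBE

The inverse of 7 mod 26 is 15, since 7·15=105≡1. Apply D(y)=15·(y−23) mod 26:
P(15): 15·(15−23)=-120≡10 → K
Z(25): 15·(25−23)=30≡4 → E
F(5): 15·(5−23)=-270≡16 → Q
A(0): 15·(0−23)=-345≡19 → T
E(4): 15·(4−23)=-285≡1 → B
Z(25): 15·(25−23)=30≡4 → E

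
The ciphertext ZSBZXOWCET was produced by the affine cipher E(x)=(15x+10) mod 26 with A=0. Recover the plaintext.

BEPBNCGWKL

The inverse of 15 mod 26 is 7, since 15·7=105≡1. Apply D(y)=7·(y−10) mod 26:
Z(25): 7·(25−10)=105≡1 → B
S(18): 7·(18−10)=56≡4 → E
B(1): 7·(1−10)=-63≡15 → P
Z(25): 7·(25−10)=105≡1 → B
X(23): 7·(23−10)=91≡13 → N
O(14): 7·(14−10)=28≡2 → C
W(22): 7·(22−10)=84≡6 → G
C(2): 7·(2−10)=-56≡22 → W
E(4): 7·(4−10)=-42≡10 → K
T(19): 7·(19−10)=63≡11 → L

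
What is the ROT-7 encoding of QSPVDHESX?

Q(16): 16+7=23 → X
S(18): 18+7=25 → Z
P(15): 15+7=22 → W
V(21): 21+7=28≡2 → C
D(3): 3+7=10 → K
H(7): 7+7=14 → O
E(4): 4+7=11 → L
S(18): 18+7=25 → Z
X(23): 23+7=30≡4 → E

XZWCKOLZE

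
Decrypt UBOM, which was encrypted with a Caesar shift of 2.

SZMK

U(20): 20−2=18 → S
B(1): 1−2=-1≡25 → Z
O(14): 14−2=12 → M
M(12): 12−2=10 → K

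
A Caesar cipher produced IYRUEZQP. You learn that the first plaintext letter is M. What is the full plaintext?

MCVYIDUT

From the crib: I(8)−M(12)=-4≡22, so the shift is 22.
Subtract 22 from each ciphertext letter:
I(8): 8−22=-14≡12 → M
Y(24): 24−22=2 → C
R(17): 17−22=-5≡21 → V
U(20): 20−22=-2≡24 → Y
E(4): 4−22=-18≡8 → I
Z(25): 25−22=3 → D
Q(16): 16−22=-6≡20 → U
P(15): 15−22=-7≡19 → T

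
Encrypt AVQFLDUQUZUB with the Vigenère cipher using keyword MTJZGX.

MOZERAGJDYAY

Repeat the key across the message: MTJZGXMTJZGX
A(0)+M(12): 12 → M
V(21)+T(19): 40≡14 → O
Q(16)+J(9): 25 → Z
F(5)+Z(25): 30≡4 → E
L(11)+G(6): 17 → R
D(3)+X(23): 26≡0 → A
U(20)+M(12): 32≡6 → G
Q(16)+T(19): 35≡9 → J
U(20)+J(9): 29≡3 → D
Z(25)+Z(25): 50≡24 → Y
U(20)+G(6): 26≡0 → A
B(1)+X(23): 24 → Y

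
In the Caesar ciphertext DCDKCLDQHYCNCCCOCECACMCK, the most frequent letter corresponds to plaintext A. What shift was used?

The most frequent ciphertext letter is C (appears 10 times).
C is position 2; A is position 0.
Shift = 2.

2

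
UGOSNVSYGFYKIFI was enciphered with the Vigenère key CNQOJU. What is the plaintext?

STYEEBQLQRPQGSS

Repeat the key across the ciphertext: CNQOJUCNQOJUCNQ
U(20)−C(2): 18 → S
G(6)−N(13): -7≡19 → T
O(14)−Q(16): -2≡24 → Y
S(18)−O(14): 4 → E
N(13)−J(9): 4 → E
V(21)−U(20): 1 → B
S(18)−C(2): 16 → Q
Y(24)−N(13): 11 → L
G(6)−Q(16): -10≡16 → Q
F(5)−O(14): -9≡17 → R
Y(24)−J(9): 15 → P
K(10)−U(20): -10≡16 → Q
I(8)−C(2): 6 → G
F(5)−N(13): -8≡18 → S
I(8)−Q(16): -8≡18 → S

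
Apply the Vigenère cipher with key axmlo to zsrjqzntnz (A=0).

zpduezkfyn

Repeat the key across the message: axmloaxmlo
z(25)+a(0): 25 → z
s(18)+x(23): 41≡15 → p
r(17)+m(12): 29≡3 → d
j(9)+l(11): 20 → u
q(16)+o(14): 30≡4 → e
z(25)+a(0): 25 → z
n(13)+x(23): 36≡10 → k
t(19)+m(12): 31≡5 → f
n(13)+l(11): 24 → y
z(25)+o(14): 39≡13 → n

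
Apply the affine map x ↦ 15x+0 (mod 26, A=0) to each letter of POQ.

RCG

P(15): 15·15+0=225≡17 → R
O(14): 15·14+0=210≡2 → C
Q(16): 15·16+0=240≡6 → G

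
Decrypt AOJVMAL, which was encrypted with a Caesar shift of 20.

A(0): 0−20=-20≡6 → G
O(14): 14−20=-6≡20 → U
J(9): 9−20=-11≡15 → P
V(21): 21−20=1 → B
M(12): 12−20=-8≡18 → S
A(0): 0−20=-20≡6 → G
L(11): 11−20=-9≡17 → R

GUPBSGR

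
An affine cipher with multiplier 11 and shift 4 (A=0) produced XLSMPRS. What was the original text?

XDGWBNG

The inverse of 11 mod 26 is 19, since 11·19=209≡1. Apply D(y)=19·(y−4) mod 26:
X(23): 19·(23−4)=361≡23 → X
L(11): 19·(11−4)=133≡3 → D
S(18): 19·(18−4)=266≡6 → G
M(12): 19·(12−4)=152≡22 → W
P(15): 19·(15−4)=209≡1 → B
R(17): 19·(17−4)=247≡13 → N
S(18): 19·(18−4)=266≡6 → G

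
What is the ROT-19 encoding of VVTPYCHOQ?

V(21): 21+19=40≡14 → O
V(21): 21+19=40≡14 → O
T(19): 19+19=38≡12 → M
P(15): 15+19=34≡8 → I
Y(24): 24+19=43≡17 → R
C(2): 2+19=21 → V
H(7): 7+19=26≡0 → A
O(14): 14+19=33≡7 → H
Q(16): 16+19=35≡9 → J

OOMIRVAHJ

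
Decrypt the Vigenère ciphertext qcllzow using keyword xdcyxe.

Repeat the key across the ciphertext: xdcyxex
q(16)−x(23): -7≡19 → t
c(2)−d(3): -1≡25 → z
l(11)−c(2): 9 → j
l(11)−y(24): -13≡13 → n
z(25)−x(23): 2 → c
o(14)−e(4): 10 → k
w(22)−x(23): -1≡25 → z

tzjnckz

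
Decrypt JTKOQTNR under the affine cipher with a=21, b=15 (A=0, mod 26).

WUBVFUQK

The inverse of 21 mod 26 is 5, since 21·5=105≡1. Apply D(y)=5·(y−15) mod 26:
J(9): 5·(9−15)=-30≡22 → W
T(19): 5·(19−15)=20 → U
K(10): 5·(10−15)=-25≡1 → B
O(14): 5·(14−15)=-5≡21 → V
Q(16): 5·(16−15)=5 → F
T(19): 5·(19−15)=20 → U
N(13): 5·(13−15)=-10≡16 → Q
R(17): 5·(17−15)=10 → K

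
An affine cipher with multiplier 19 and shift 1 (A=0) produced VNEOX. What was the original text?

MCHNI

The inverse of 19 mod 26 is 11, since 19·11=209≡1. Apply D(y)=11·(y−1) mod 26:
V(21): 11·(21−1)=220≡12 → M
N(13): 11·(13−1)=132≡2 → C
E(4): 11·(4−1)=33≡7 → H
O(14): 11·(14−1)=143≡13 → N
X(23): 11·(23−1)=242≡8 → I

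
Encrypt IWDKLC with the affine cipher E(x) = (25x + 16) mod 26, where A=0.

IUNGFO

I(8): 25·8+16=216≡8 → I
W(22): 25·22+16=566≡20 → U
D(3): 25·3+16=91≡13 → N
K(10): 25·10+16=266≡6 → G
L(11): 25·11+16=291≡5 → F
C(2): 25·2+16=66≡14 → O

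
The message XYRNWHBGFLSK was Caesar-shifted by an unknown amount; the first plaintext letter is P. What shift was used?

8

From the crib: X(23)−P(15)=8, so the shift is 8.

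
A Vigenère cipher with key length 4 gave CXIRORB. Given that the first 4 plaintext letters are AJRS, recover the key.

Subtract each crib letter from the matching ciphertext letter (mod 26):
C(2)−A(0)=2 → C
X(23)−J(9)=14 → O
I(8)−R(17)=-9≡17 → R
R(17)−S(18)=-1≡25 → Z

CORZ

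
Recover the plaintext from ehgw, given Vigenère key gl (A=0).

Repeat the key across the ciphertext: glgl
e(4)−g(6): -2≡24 → y
h(7)−l(11): -4≡22 → w
g(6)−g(6): 0 → a
w(22)−l(11): 11 → l

ywal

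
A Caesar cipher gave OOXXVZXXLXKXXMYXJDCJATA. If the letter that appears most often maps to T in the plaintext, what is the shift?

4

The most frequent ciphertext letter is X (appears 8 times).
X is position 23; T is position 19.
Shift = 4.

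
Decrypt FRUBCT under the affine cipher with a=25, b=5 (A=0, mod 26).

AOLEDM

The inverse of 25 mod 26 is 25, since 25·25=625≡1. Apply D(y)=25·(y−5) mod 26:
F(5): 25·(5−5)=0 → A
R(17): 25·(17−5)=300≡14 → O
U(20): 25·(20−5)=375≡11 → L
B(1): 25·(1−5)=-100≡4 → E
C(2): 25·(2−5)=-75≡3 → D
T(19): 25·(19−5)=350≡12 → M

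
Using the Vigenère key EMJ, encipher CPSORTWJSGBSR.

Repeat the key across the message: EMJEMJEMJEMJE
C(2)+E(4): 6 → G
P(15)+M(12): 27≡1 → B
S(18)+J(9): 27≡1 → B
O(14)+E(4): 18 → S
R(17)+M(12): 29≡3 → D
T(19)+J(9): 28≡2 → C
W(22)+E(4): 26≡0 → A
J(9)+M(12): 21 → V
S(18)+J(9): 27≡1 → B
G(6)+E(4): 10 → K
B(1)+M(12): 13 → N
S(18)+J(9): 27≡1 → B
R(17)+E(4): 21 → V

GBBSDCAVBKNBV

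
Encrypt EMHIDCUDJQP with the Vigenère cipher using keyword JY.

Repeat the key across the message: JYJYJYJYJYJ
E(4)+J(9): 13 → N
M(12)+Y(24): 36≡10 → K
H(7)+J(9): 16 → Q
I(8)+Y(24): 32≡6 → G
D(3)+J(9): 12 → M
C(2)+Y(24): 26≡0 → A
U(20)+J(9): 29≡3 → D
D(3)+Y(24): 27≡1 → B
J(9)+J(9): 18 → S
Q(16)+Y(24): 40≡14 → O
P(15)+J(9): 24 → Y

NKQGMADBSOY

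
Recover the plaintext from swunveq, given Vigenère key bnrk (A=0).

Repeat the key across the ciphertext: bnrkbnr
s(18)−b(1): 17 → r
w(22)−n(13): 9 → j
u(20)−r(17): 3 → d
n(13)−k(10): 3 → d
v(21)−b(1): 20 → u
e(4)−n(13): -9≡17 → r
q(16)−r(17): -1≡25 → z

rjddurz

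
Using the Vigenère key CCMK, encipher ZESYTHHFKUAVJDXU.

Repeat the key across the message: CCMKCCMKCCMKCCMK
Z(25)+C(2): 27≡1 → B
E(4)+C(2): 6 → G
S(18)+M(12): 30≡4 → E
Y(24)+K(10): 34≡8 → I
T(19)+C(2): 21 → V
H(7)+C(2): 9 → J
H(7)+M(12): 19 → T
F(5)+K(10): 15 → P
K(10)+C(2): 12 → M
U(20)+C(2): 22 → W
A(0)+M(12): 12 → M
V(21)+K(10): 31≡5 → F
J(9)+C(2): 11 → L
D(3)+C(2): 5 → F
X(23)+M(12): 35≡9 → J
U(20)+K(10): 30≡4 → E

BGEIVJTPMWMFLFJE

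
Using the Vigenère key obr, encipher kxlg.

yycu

Repeat the key across the message: obro
k(10)+o(14): 24 → y
x(23)+b(1): 24 → y
l(11)+r(17): 28≡2 → c
g(6)+o(14): 20 → u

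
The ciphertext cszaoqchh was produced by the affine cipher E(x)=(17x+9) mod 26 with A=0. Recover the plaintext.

vzeblfvgg

The inverse of 17 mod 26 is 23, since 17·23=391≡1. Apply D(y)=23·(y−9) mod 26:
c(2): 23·(2−9)=-161≡21 → v
s(18): 23·(18−9)=207≡25 → z
z(25): 23·(25−9)=368≡4 → e
a(0): 23·(0−9)=-207≡1 → b
o(14): 23·(14−9)=115≡11 → l
q(16): 23·(16−9)=161≡5 → f
c(2): 23·(2−9)=-161≡21 → v
h(7): 23·(7−9)=-46≡6 → g
h(7): 23·(7−9)=-46≡6 → g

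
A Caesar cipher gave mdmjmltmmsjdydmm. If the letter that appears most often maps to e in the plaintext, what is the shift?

8

The most frequent ciphertext letter is m (appears 7 times).
m is position 12; e is position 4.
Shift = 8.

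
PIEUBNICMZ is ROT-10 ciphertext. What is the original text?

P(15): 15−10=5 → F
I(8): 8−10=-2≡24 → Y
E(4): 4−10=-6≡20 → U
U(20): 20−10=10 → K
B(1): 1−10=-9≡17 → R
N(13): 13−10=3 → D
I(8): 8−10=-2≡24 → Y
C(2): 2−10=-8≡18 → S
M(12): 12−10=2 → C
Z(25): 25−10=15 → P

FYUKRDYSCP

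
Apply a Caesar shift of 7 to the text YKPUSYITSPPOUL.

FRWBZFPAZWWVBS

Y(24): 24+7=31≡5 → F
K(10): 10+7=17 → R
P(15): 15+7=22 → W
U(20): 20+7=27≡1 → B
S(18): 18+7=25 → Z
Y(24): 24+7=31≡5 → F
I(8): 8+7=15 → P
T(19): 19+7=26≡0 → A
S(18): 18+7=25 → Z
P(15): 15+7=22 → W
P(15): 15+7=22 → W
O(14): 14+7=21 → V
U(20): 20+7=27≡1 → B
L(11): 11+7=18 → S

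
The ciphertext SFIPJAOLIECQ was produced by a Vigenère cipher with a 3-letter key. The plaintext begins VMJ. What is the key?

XTZ

Subtract each crib letter from the matching ciphertext letter (mod 26):
S(18)−V(21)=-3≡23 → X
F(5)−M(12)=-7≡19 → T
I(8)−J(9)=-1≡25 → Z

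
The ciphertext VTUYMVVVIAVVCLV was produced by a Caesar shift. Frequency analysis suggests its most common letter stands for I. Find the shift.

The most frequent ciphertext letter is V (appears 7 times).
V is position 21; I is position 8.
Shift = 13.

13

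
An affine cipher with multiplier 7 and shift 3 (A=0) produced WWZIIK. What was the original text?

ZZSXXB

The inverse of 7 mod 26 is 15, since 7·15=105≡1. Apply D(y)=15·(y−3) mod 26:
W(22): 15·(22−3)=285≡25 → Z
W(22): 15·(22−3)=285≡25 → Z
Z(25): 15·(25−3)=330≡18 → S
I(8): 15·(8−3)=75≡23 → X
I(8): 15·(8−3)=75≡23 → X
K(10): 15·(10−3)=105≡1 → B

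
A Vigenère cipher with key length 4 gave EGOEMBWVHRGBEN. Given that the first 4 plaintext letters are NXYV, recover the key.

RJQJ

Subtract each crib letter from the matching ciphertext letter (mod 26):
E(4)−N(13)=-9≡17 → R
G(6)−X(23)=-17≡9 → J
O(14)−Y(24)=-10≡16 → Q
E(4)−V(21)=-17≡9 → J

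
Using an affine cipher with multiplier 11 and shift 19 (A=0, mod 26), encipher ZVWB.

IQBE

Z(25): 11·25+19=294≡8 → I
V(21): 11·21+19=250≡16 → Q
W(22): 11·22+19=261≡1 → B
B(1): 11·1+19=30≡4 → E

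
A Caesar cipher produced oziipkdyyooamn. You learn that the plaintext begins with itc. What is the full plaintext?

From the crib: o(14)−i(8)=6, so the shift is 6.
Subtract 6 from each ciphertext letter:
o(14): 14−6=8 → i
z(25): 25−6=19 → t
i(8): 8−6=2 → c
i(8): 8−6=2 → c
p(15): 15−6=9 → j
k(10): 10−6=4 → e
d(3): 3−6=-3≡23 → x
y(24): 24−6=18 → s
y(24): 24−6=18 → s
o(14): 14−6=8 → i
o(14): 14−6=8 → i
a(0): 0−6=-6≡20 → u
m(12): 12−6=6 → g
n(13): 13−6=7 → h

itccjexssiiugh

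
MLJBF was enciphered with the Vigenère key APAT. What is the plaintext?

MWJIF

Repeat the key across the ciphertext: APATA
M(12)−A(0): 12 → M
L(11)−P(15): -4≡22 → W
J(9)−A(0): 9 → J
B(1)−T(19): -18≡8 → I
F(5)−A(0): 5 → F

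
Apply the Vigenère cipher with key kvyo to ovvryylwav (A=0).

yqtfitjkkq

Repeat the key across the message: kvyokvyokv
o(14)+k(10): 24 → y
v(21)+v(21): 42≡16 → q
v(21)+y(24): 45≡19 → t
r(17)+o(14): 31≡5 → f
y(24)+k(10): 34≡8 → i
y(24)+v(21): 45≡19 → t
l(11)+y(24): 35≡9 → j
w(22)+o(14): 36≡10 → k
a(0)+k(10): 10 → k
v(21)+v(21): 42≡16 → q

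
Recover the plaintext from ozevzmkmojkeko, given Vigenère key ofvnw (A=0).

Repeat the key across the ciphertext: ofvnwofvnwofvn
o(14)−o(14): 0 → a
z(25)−f(5): 20 → u
e(4)−v(21): -17≡9 → j
v(21)−n(13): 8 → i
z(25)−w(22): 3 → d
m(12)−o(14): -2≡24 → y
k(10)−f(5): 5 → f
m(12)−v(21): -9≡17 → r
o(14)−n(13): 1 → b
j(9)−w(22): -13≡13 → n
k(10)−o(14): -4≡22 → w
e(4)−f(5): -1≡25 → z
k(10)−v(21): -11≡15 → p
o(14)−n(13): 1 → b

aujidyfrbnwzpb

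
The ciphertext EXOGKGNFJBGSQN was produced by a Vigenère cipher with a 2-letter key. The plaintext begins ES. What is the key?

AF

Subtract each crib letter from the matching ciphertext letter (mod 26):
E(4)−E(4)=0 → A
X(23)−S(18)=5 → F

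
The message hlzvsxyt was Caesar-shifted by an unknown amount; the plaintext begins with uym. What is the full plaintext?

uymifklg

From the crib: h(7)−u(20)=-13≡13, so the shift is 13.
Subtract 13 from each ciphertext letter:
h(7): 7−13=-6≡20 → u
l(11): 11−13=-2≡24 → y
z(25): 25−13=12 → m
v(21): 21−13=8 → i
s(18): 18−13=5 → f
x(23): 23−13=10 → k
y(24): 24−13=11 → l
t(19): 19−13=6 → g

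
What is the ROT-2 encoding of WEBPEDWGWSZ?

YGDRGFYIYUB

W(22): 22+2=24 → Y
E(4): 4+2=6 → G
B(1): 1+2=3 → D
P(15): 15+2=17 → R
E(4): 4+2=6 → G
D(3): 3+2=5 → F
W(22): 22+2=24 → Y
G(6): 6+2=8 → I
W(22): 22+2=24 → Y
S(18): 18+2=20 → U
Z(25): 25+2=27≡1 → B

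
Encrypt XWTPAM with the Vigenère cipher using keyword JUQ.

GQJYUC

Repeat the key across the message: JUQJUQ
X(23)+J(9): 32≡6 → G
W(22)+U(20): 42≡16 → Q
T(19)+Q(16): 35≡9 → J
P(15)+J(9): 24 → Y
A(0)+U(20): 20 → U
M(12)+Q(16): 28≡2 → C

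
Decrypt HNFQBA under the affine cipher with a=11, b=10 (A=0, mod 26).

VFJKLS

The inverse of 11 mod 26 is 19, since 11·19=209≡1. Apply D(y)=19·(y−10) mod 26:
H(7): 19·(7−10)=-57≡21 → V
N(13): 19·(13−10)=57≡5 → F
F(5): 19·(5−10)=-95≡9 → J
Q(16): 19·(16−10)=114≡10 → K
B(1): 19·(1−10)=-171≡11 → L
A(0): 19·(0−10)=-190≡18 → S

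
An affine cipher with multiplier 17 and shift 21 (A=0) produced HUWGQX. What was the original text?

QDXTPU

The inverse of 17 mod 26 is 23, since 17·23=391≡1. Apply D(y)=23·(y−21) mod 26:
H(7): 23·(7−21)=-322≡16 → Q
U(20): 23·(20−21)=-23≡3 → D
W(22): 23·(22−21)=23 → X
G(6): 23·(6−21)=-345≡19 → T
Q(16): 23·(16−21)=-115≡15 → P
X(23): 23·(23−21)=46≡20 → U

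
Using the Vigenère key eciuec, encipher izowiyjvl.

mbwqmanxt

Repeat the key across the message: eciuececi
i(8)+e(4): 12 → m
z(25)+c(2): 27≡1 → b
o(14)+i(8): 22 → w
w(22)+u(20): 42≡16 → q
i(8)+e(4): 12 → m
y(24)+c(2): 26≡0 → a
j(9)+e(4): 13 → n
v(21)+c(2): 23 → x
l(11)+i(8): 19 → t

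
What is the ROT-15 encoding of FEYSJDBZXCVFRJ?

F(5): 5+15=20 → U
E(4): 4+15=19 → T
Y(24): 24+15=39≡13 → N
S(18): 18+15=33≡7 → H
J(9): 9+15=24 → Y
D(3): 3+15=18 → S
B(1): 1+15=16 → Q
Z(25): 25+15=40≡14 → O
X(23): 23+15=38≡12 → M
C(2): 2+15=17 → R
V(21): 21+15=36≡10 → K
F(5): 5+15=20 → U
R(17): 17+15=32≡6 → G
J(9): 9+15=24 → Y

UTNHYSQOMRKUGY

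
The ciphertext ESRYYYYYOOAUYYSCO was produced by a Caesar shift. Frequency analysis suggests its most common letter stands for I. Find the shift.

16

The most frequent ciphertext letter is Y (appears 7 times).
Y is position 24; I is position 8.
Shift = 16.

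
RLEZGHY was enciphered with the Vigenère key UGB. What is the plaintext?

Repeat the key across the ciphertext: UGBUGBU
R(17)−U(20): -3≡23 → X
L(11)−G(6): 5 → F
E(4)−B(1): 3 → D
Z(25)−U(20): 5 → F
G(6)−G(6): 0 → A
H(7)−B(1): 6 → G
Y(24)−U(20): 4 → E

XFDFAGE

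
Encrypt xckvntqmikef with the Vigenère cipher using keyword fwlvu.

cyvqhymxdejb

Repeat the key across the message: fwlvufwlvufw
x(23)+f(5): 28≡2 → c
c(2)+w(22): 24 → y
k(10)+l(11): 21 → v
v(21)+v(21): 42≡16 → q
n(13)+u(20): 33≡7 → h
t(19)+f(5): 24 → y
q(16)+w(22): 38≡12 → m
m(12)+l(11): 23 → x
i(8)+v(21): 29≡3 → d
k(10)+u(20): 30≡4 → e
e(4)+f(5): 9 → j
f(5)+w(22): 27≡1 → b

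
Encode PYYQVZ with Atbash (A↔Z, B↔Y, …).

KBBJEA

P(15) → K(10)
Y(24) → B(1)
Y(24) → B(1)
Q(16) → J(9)
V(21) → E(4)
Z(25) → A(0)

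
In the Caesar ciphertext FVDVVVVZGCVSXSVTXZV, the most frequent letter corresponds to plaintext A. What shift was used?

21

The most frequent ciphertext letter is V (appears 8 times).
V is position 21; A is position 0.
Shift = 21.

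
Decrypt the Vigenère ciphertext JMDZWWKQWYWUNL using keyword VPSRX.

Repeat the key across the ciphertext: VPSRXVPSRXVPSR
J(9)−V(21): -12≡14 → O
M(12)−P(15): -3≡23 → X
D(3)−S(18): -15≡11 → L
Z(25)−R(17): 8 → I
W(22)−X(23): -1≡25 → Z
W(22)−V(21): 1 → B
K(10)−P(15): -5≡21 → V
Q(16)−S(18): -2≡24 → Y
W(22)−R(17): 5 → F
Y(24)−X(23): 1 → B
W(22)−V(21): 1 → B
U(20)−P(15): 5 → F
N(13)−S(18): -5≡21 → V
L(11)−R(17): -6≡20 → U

OXLIZBVYFBBFVU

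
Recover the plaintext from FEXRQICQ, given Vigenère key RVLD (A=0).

Repeat the key across the ciphertext: RVLDRVLD
F(5)−R(17): -12≡14 → O
E(4)−V(21): -17≡9 → J
X(23)−L(11): 12 → M
R(17)−D(3): 14 → O
Q(16)−R(17): -1≡25 → Z
I(8)−V(21): -13≡13 → N
C(2)−L(11): -9≡17 → R
Q(16)−D(3): 13 → N

OJMOZNRN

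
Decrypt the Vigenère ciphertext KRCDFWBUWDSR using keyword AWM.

Repeat the key across the ciphertext: AWMAWMAWMAWM
K(10)−A(0): 10 → K
R(17)−W(22): -5≡21 → V
C(2)−M(12): -10≡16 → Q
D(3)−A(0): 3 → D
F(5)−W(22): -17≡9 → J
W(22)−M(12): 10 → K
B(1)−A(0): 1 → B
U(20)−W(22): -2≡24 → Y
W(22)−M(12): 10 → K
D(3)−A(0): 3 → D
S(18)−W(22): -4≡22 → W
R(17)−M(12): 5 → F

KVQDJKBYKDWF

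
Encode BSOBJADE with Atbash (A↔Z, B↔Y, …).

YHLYQZWV

B(1) → Y(24)
S(18) → H(7)
O(14) → L(11)
B(1) → Y(24)
J(9) → Q(16)
A(0) → Z(25)
D(3) → W(22)
E(4) → V(21)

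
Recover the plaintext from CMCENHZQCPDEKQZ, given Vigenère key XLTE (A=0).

FBJAQWGMFEKANFG

Repeat the key across the ciphertext: XLTEXLTEXLTEXLT
C(2)−X(23): -21≡5 → F
M(12)−L(11): 1 → B
C(2)−T(19): -17≡9 → J
E(4)−E(4): 0 → A
N(13)−X(23): -10≡16 → Q
H(7)−L(11): -4≡22 → W
Z(25)−T(19): 6 → G
Q(16)−E(4): 12 → M
C(2)−X(23): -21≡5 → F
P(15)−L(11): 4 → E
D(3)−T(19): -16≡10 → K
E(4)−E(4): 0 → A
K(10)−X(23): -13≡13 → N
Q(16)−L(11): 5 → F
Z(25)−T(19): 6 → G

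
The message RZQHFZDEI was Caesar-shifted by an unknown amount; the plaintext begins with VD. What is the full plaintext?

VDULJDHIM

From the crib: R(17)−V(21)=-4≡22, so the shift is 22.
Subtract 22 from each ciphertext letter:
R(17): 17−22=-5≡21 → V
Z(25): 25−22=3 → D
Q(16): 16−22=-6≡20 → U
H(7): 7−22=-15≡11 → L
F(5): 5−22=-17≡9 → J
Z(25): 25−22=3 → D
D(3): 3−22=-19≡7 → H
E(4): 4−22=-18≡8 → I
I(8): 8−22=-14≡12 → M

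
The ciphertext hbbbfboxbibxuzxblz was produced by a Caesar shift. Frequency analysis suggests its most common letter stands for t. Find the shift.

The most frequent ciphertext letter is b (appears 7 times).
b is position 1; t is position 19.
Shift = -18≡8.

8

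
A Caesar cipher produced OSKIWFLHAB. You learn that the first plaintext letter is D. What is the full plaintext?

From the crib: O(14)−D(3)=11, so the shift is 11.
Subtract 11 from each ciphertext letter:
O(14): 14−11=3 → D
S(18): 18−11=7 → H
K(10): 10−11=-1≡25 → Z
I(8): 8−11=-3≡23 → X
W(22): 22−11=11 → L
F(5): 5−11=-6≡20 → U
L(11): 11−11=0 → A
H(7): 7−11=-4≡22 → W
A(0): 0−11=-11≡15 → P
B(1): 1−11=-10≡16 → Q

DHZXLUAWPQ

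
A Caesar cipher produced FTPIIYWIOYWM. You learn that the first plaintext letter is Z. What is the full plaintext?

From the crib: F(5)−Z(25)=-20≡6, so the shift is 6.
Subtract 6 from each ciphertext letter:
F(5): 5−6=-1≡25 → Z
T(19): 19−6=13 → N
P(15): 15−6=9 → J
I(8): 8−6=2 → C
I(8): 8−6=2 → C
Y(24): 24−6=18 → S
W(22): 22−6=16 → Q
I(8): 8−6=2 → C
O(14): 14−6=8 → I
Y(24): 24−6=18 → S
W(22): 22−6=16 → Q
M(12): 12−6=6 → G

ZNJCCSQCISQG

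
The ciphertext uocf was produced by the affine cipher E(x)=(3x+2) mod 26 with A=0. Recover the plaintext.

The inverse of 3 mod 26 is 9, since 3·9=27≡1. Apply D(y)=9·(y−2) mod 26:
u(20): 9·(20−2)=162≡6 → g
o(14): 9·(14−2)=108≡4 → e
c(2): 9·(2−2)=0 → a
f(5): 9·(5−2)=27≡1 → b

geab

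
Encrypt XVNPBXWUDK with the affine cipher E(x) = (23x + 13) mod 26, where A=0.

X(23): 23·23+13=542≡22 → W
V(21): 23·21+13=496≡2 → C
N(13): 23·13+13=312≡0 → A
P(15): 23·15+13=358≡20 → U
B(1): 23·1+13=36≡10 → K
X(23): 23·23+13=542≡22 → W
W(22): 23·22+13=519≡25 → Z
U(20): 23·20+13=473≡5 → F
D(3): 23·3+13=82≡4 → E
K(10): 23·10+13=243≡9 → J

WCAUKWZFEJ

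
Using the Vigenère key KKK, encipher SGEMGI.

Repeat the key across the message: KKKKKK
S(18)+K(10): 28≡2 → C
G(6)+K(10): 16 → Q
E(4)+K(10): 14 → O
M(12)+K(10): 22 → W
G(6)+K(10): 16 → Q
I(8)+K(10): 18 → S

CQOWQS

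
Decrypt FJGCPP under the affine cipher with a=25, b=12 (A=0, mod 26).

HDGKXX

The inverse of 25 mod 26 is 25, since 25·25=625≡1. Apply D(y)=25·(y−12) mod 26:
F(5): 25·(5−12)=-175≡7 → H
J(9): 25·(9−12)=-75≡3 → D
G(6): 25·(6−12)=-150≡6 → G
C(2): 25·(2−12)=-250≡10 → K
P(15): 25·(15−12)=75≡23 → X
P(15): 25·(15−12)=75≡23 → X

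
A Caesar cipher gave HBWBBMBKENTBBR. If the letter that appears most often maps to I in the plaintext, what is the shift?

The most frequent ciphertext letter is B (appears 6 times).
B is position 1; I is position 8.
Shift = -7≡19.

19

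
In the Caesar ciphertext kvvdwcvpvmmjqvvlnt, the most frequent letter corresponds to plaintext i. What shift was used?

13

The most frequent ciphertext letter is v (appears 6 times).
v is position 21; i is position 8.
Shift = 13.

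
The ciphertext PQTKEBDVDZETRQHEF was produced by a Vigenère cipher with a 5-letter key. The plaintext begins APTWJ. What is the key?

PBAOV

Subtract each crib letter from the matching ciphertext letter (mod 26):
P(15)−A(0)=15 → P
Q(16)−P(15)=1 → B
T(19)−T(19)=0 → A
K(10)−W(22)=-12≡14 → O
E(4)−J(9)=-5≡21 → V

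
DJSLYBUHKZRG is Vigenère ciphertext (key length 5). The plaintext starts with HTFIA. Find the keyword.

WQNDY

Subtract each crib letter from the matching ciphertext letter (mod 26):
D(3)−H(7)=-4≡22 → W
J(9)−T(19)=-10≡16 → Q
S(18)−F(5)=13 → N
L(11)−I(8)=3 → D
Y(24)−A(0)=24 → Y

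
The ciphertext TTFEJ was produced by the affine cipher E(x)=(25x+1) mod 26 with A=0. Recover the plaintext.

The inverse of 25 mod 26 is 25, since 25·25=625≡1. Apply D(y)=25·(y−1) mod 26:
T(19): 25·(19−1)=450≡8 → I
T(19): 25·(19−1)=450≡8 → I
F(5): 25·(5−1)=100≡22 → W
E(4): 25·(4−1)=75≡23 → X
J(9): 25·(9−1)=200≡18 → S

IIWXS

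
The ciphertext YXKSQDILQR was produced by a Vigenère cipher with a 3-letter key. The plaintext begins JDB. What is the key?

Subtract each crib letter from the matching ciphertext letter (mod 26):
Y(24)−J(9)=15 → P
X(23)−D(3)=20 → U
K(10)−B(1)=9 → J

PUJ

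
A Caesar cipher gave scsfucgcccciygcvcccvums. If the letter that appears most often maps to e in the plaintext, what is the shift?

24

The most frequent ciphertext letter is c (appears 10 times).
c is position 2; e is position 4.
Shift = -2≡24.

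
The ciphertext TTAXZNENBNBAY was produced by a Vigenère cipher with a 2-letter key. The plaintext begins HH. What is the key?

MM

Subtract each crib letter from the matching ciphertext letter (mod 26):
T(19)−H(7)=12 → M
T(19)−H(7)=12 → M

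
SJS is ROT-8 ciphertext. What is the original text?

KBK

S(18): 18−8=10 → K
J(9): 9−8=1 → B
S(18): 18−8=10 → K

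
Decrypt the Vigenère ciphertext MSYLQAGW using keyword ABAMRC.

Repeat the key across the ciphertext: ABAMRCAB
M(12)−A(0): 12 → M
S(18)−B(1): 17 → R
Y(24)−A(0): 24 → Y
L(11)−M(12): -1≡25 → Z
Q(16)−R(17): -1≡25 → Z
A(0)−C(2): -2≡24 → Y
G(6)−A(0): 6 → G
W(22)−B(1): 21 → V

MRYZZYGV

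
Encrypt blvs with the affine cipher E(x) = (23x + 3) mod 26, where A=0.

b(1): 23·1+3=26≡0 → a
l(11): 23·11+3=256≡22 → w
v(21): 23·21+3=486≡18 → s
s(18): 23·18+3=417≡1 → b

awsb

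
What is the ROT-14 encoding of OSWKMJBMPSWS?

CGKYAXPADGKG

O(14): 14+14=28≡2 → C
S(18): 18+14=32≡6 → G
W(22): 22+14=36≡10 → K
K(10): 10+14=24 → Y
M(12): 12+14=26≡0 → A
J(9): 9+14=23 → X
B(1): 1+14=15 → P
M(12): 12+14=26≡0 → A
P(15): 15+14=29≡3 → D
S(18): 18+14=32≡6 → G
W(22): 22+14=36≡10 → K
S(18): 18+14=32≡6 → G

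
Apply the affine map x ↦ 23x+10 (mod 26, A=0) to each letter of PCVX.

P(15): 23·15+10=355≡17 → R
C(2): 23·2+10=56≡4 → E
V(21): 23·21+10=493≡25 → Z
X(23): 23·23+10=539≡19 → T

REZT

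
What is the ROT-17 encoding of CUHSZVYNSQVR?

TLYJQMPEJHMI

C(2): 2+17=19 → T
U(20): 20+17=37≡11 → L
H(7): 7+17=24 → Y
S(18): 18+17=35≡9 → J
Z(25): 25+17=42≡16 → Q
V(21): 21+17=38≡12 → M
Y(24): 24+17=41≡15 → P
N(13): 13+17=30≡4 → E
S(18): 18+17=35≡9 → J
Q(16): 16+17=33≡7 → H
V(21): 21+17=38≡12 → M
R(17): 17+17=34≡8 → I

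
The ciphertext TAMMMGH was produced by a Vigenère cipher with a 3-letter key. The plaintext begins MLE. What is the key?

HPI

Subtract each crib letter from the matching ciphertext letter (mod 26):
T(19)−M(12)=7 → H
A(0)−L(11)=-11≡15 → P
M(12)−E(4)=8 → I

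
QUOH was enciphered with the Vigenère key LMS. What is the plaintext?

Repeat the key across the ciphertext: LMSL
Q(16)−L(11): 5 → F
U(20)−M(12): 8 → I
O(14)−S(18): -4≡22 → W
H(7)−L(11): -4≡22 → W

FIWW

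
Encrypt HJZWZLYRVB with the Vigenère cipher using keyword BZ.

IIAVAKZQWA

Repeat the key across the message: BZBZBZBZBZ
H(7)+B(1): 8 → I
J(9)+Z(25): 34≡8 → I
Z(25)+B(1): 26≡0 → A
W(22)+Z(25): 47≡21 → V
Z(25)+B(1): 26≡0 → A
L(11)+Z(25): 36≡10 → K
Y(24)+B(1): 25 → Z
R(17)+Z(25): 42≡16 → Q
V(21)+B(1): 22 → W
B(1)+Z(25): 26≡0 → A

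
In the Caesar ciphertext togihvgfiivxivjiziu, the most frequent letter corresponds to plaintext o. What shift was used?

The most frequent ciphertext letter is i (appears 6 times).
i is position 8; o is position 14.
Shift = -6≡20.

20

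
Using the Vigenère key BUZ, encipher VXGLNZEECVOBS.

WRFMHYFYBWIAT

Repeat the key across the message: BUZBUZBUZBUZB
V(21)+B(1): 22 → W
X(23)+U(20): 43≡17 → R
G(6)+Z(25): 31≡5 → F
L(11)+B(1): 12 → M
N(13)+U(20): 33≡7 → H
Z(25)+Z(25): 50≡24 → Y
E(4)+B(1): 5 → F
E(4)+U(20): 24 → Y
C(2)+Z(25): 27≡1 → B
V(21)+B(1): 22 → W
O(14)+U(20): 34≡8 → I
B(1)+Z(25): 26≡0 → A
S(18)+B(1): 19 → T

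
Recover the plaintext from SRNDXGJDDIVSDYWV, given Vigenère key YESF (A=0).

UNVYZCRYFEDNFUEQ

Repeat the key across the ciphertext: YESFYESFYESFYESF
S(18)−Y(24): -6≡20 → U
R(17)−E(4): 13 → N
N(13)−S(18): -5≡21 → V
D(3)−F(5): -2≡24 → Y
X(23)−Y(24): -1≡25 → Z
G(6)−E(4): 2 → C
J(9)−S(18): -9≡17 → R
D(3)−F(5): -2≡24 → Y
D(3)−Y(24): -21≡5 → F
I(8)−E(4): 4 → E
V(21)−S(18): 3 → D
S(18)−F(5): 13 → N
D(3)−Y(24): -21≡5 → F
Y(24)−E(4): 20 → U
W(22)−S(18): 4 → E
V(21)−F(5): 16 → Q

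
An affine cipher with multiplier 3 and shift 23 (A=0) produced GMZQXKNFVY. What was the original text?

DFSPANOUIJ

The inverse of 3 mod 26 is 9, since 3·9=27≡1. Apply D(y)=9·(y−23) mod 26:
G(6): 9·(6−23)=-153≡3 → D
M(12): 9·(12−23)=-99≡5 → F
Z(25): 9·(25−23)=18 → S
Q(16): 9·(16−23)=-63≡15 → P
X(23): 9·(23−23)=0 → A
K(10): 9·(10−23)=-117≡13 → N
N(13): 9·(13−23)=-90≡14 → O
F(5): 9·(5−23)=-162≡20 → U
V(21): 9·(21−23)=-18≡8 → I
Y(24): 9·(24−23)=9 → J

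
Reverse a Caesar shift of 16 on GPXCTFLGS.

QZHMDPVQC

G(6): 6−16=-10≡16 → Q
P(15): 15−16=-1≡25 → Z
X(23): 23−16=7 → H
C(2): 2−16=-14≡12 → M
T(19): 19−16=3 → D
F(5): 5−16=-11≡15 → P
L(11): 11−16=-5≡21 → V
G(6): 6−16=-10≡16 → Q
S(18): 18−16=2 → C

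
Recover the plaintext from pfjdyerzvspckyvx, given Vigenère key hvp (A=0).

ikuwdpkeglunddgq

Repeat the key across the ciphertext: hvphvphvphvphvph
p(15)−h(7): 8 → i
f(5)−v(21): -16≡10 → k
j(9)−p(15): -6≡20 → u
d(3)−h(7): -4≡22 → w
y(24)−v(21): 3 → d
e(4)−p(15): -11≡15 → p
r(17)−h(7): 10 → k
z(25)−v(21): 4 → e
v(21)−p(15): 6 → g
s(18)−h(7): 11 → l
p(15)−v(21): -6≡20 → u
c(2)−p(15): -13≡13 → n
k(10)−h(7): 3 → d
y(24)−v(21): 3 → d
v(21)−p(15): 6 → g
x(23)−h(7): 16 → q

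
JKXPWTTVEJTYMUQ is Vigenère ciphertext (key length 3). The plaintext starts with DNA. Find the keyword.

Subtract each crib letter from the matching ciphertext letter (mod 26):
J(9)−D(3)=6 → G
K(10)−N(13)=-3≡23 → X
X(23)−A(0)=23 → X

GXX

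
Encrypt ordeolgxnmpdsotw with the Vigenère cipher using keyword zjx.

naadxifgklyarxqv

Repeat the key across the message: zjxzjxzjxzjxzjxz
o(14)+z(25): 39≡13 → n
r(17)+j(9): 26≡0 → a
d(3)+x(23): 26≡0 → a
e(4)+z(25): 29≡3 → d
o(14)+j(9): 23 → x
l(11)+x(23): 34≡8 → i
g(6)+z(25): 31≡5 → f
x(23)+j(9): 32≡6 → g
n(13)+x(23): 36≡10 → k
m(12)+z(25): 37≡11 → l
p(15)+j(9): 24 → y
d(3)+x(23): 26≡0 → a
s(18)+z(25): 43≡17 → r
o(14)+j(9): 23 → x
t(19)+x(23): 42≡16 → q
w(22)+z(25): 47≡21 → v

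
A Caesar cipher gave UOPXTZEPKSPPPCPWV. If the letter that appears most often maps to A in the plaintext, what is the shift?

15

The most frequent ciphertext letter is P (appears 6 times).
P is position 15; A is position 0.
Shift = 15.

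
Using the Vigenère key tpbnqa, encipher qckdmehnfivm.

Repeat the key across the message: tpbnqatpbnqa
q(16)+t(19): 35≡9 → j
c(2)+p(15): 17 → r
k(10)+b(1): 11 → l
d(3)+n(13): 16 → q
m(12)+q(16): 28≡2 → c
e(4)+a(0): 4 → e
h(7)+t(19): 26≡0 → a
n(13)+p(15): 28≡2 → c
f(5)+b(1): 6 → g
i(8)+n(13): 21 → v
v(21)+q(16): 37≡11 → l
m(12)+a(0): 12 → m

jrlqceacgvlm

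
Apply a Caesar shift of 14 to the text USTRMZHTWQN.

U(20): 20+14=34≡8 → I
S(18): 18+14=32≡6 → G
T(19): 19+14=33≡7 → H
R(17): 17+14=31≡5 → F
M(12): 12+14=26≡0 → A
Z(25): 25+14=39≡13 → N
H(7): 7+14=21 → V
T(19): 19+14=33≡7 → H
W(22): 22+14=36≡10 → K
Q(16): 16+14=30≡4 → E
N(13): 13+14=27≡1 → B

IGHFANVHKEB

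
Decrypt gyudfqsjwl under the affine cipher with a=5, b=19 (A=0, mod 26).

The inverse of 5 mod 26 is 21, since 5·21=105≡1. Apply D(y)=21·(y−19) mod 26:
g(6): 21·(6−19)=-273≡13 → n
y(24): 21·(24−19)=105≡1 → b
u(20): 21·(20−19)=21 → v
d(3): 21·(3−19)=-336≡2 → c
f(5): 21·(5−19)=-294≡18 → s
q(16): 21·(16−19)=-63≡15 → p
s(18): 21·(18−19)=-21≡5 → f
j(9): 21·(9−19)=-210≡24 → y
w(22): 21·(22−19)=63≡11 → l
l(11): 21·(11−19)=-168≡14 → o

nbvcspfylo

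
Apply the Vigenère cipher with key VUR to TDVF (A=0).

Repeat the key across the message: VURV
T(19)+V(21): 40≡14 → O
D(3)+U(20): 23 → X
V(21)+R(17): 38≡12 → M
F(5)+V(21): 26≡0 → A

OXMA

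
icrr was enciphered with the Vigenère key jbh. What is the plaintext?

Repeat the key across the ciphertext: jbhj
i(8)−j(9): -1≡25 → z
c(2)−b(1): 1 → b
r(17)−h(7): 10 → k
r(17)−j(9): 8 → i

zbki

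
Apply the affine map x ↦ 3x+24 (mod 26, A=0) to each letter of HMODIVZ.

TIOHWJV

H(7): 3·7+24=45≡19 → T
M(12): 3·12+24=60≡8 → I
O(14): 3·14+24=66≡14 → O
D(3): 3·3+24=33≡7 → H
I(8): 3·8+24=48≡22 → W
V(21): 3·21+24=87≡9 → J
Z(25): 3·25+24=99≡21 → V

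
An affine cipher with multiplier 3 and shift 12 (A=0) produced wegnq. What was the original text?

The inverse of 3 mod 26 is 9, since 3·9=27≡1. Apply D(y)=9·(y−12) mod 26:
w(22): 9·(22−12)=90≡12 → m
e(4): 9·(4−12)=-72≡6 → g
g(6): 9·(6−12)=-54≡24 → y
n(13): 9·(13−12)=9 → j
q(16): 9·(16−12)=36≡10 → k

mgyjk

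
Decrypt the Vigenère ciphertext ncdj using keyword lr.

clss

Repeat the key across the ciphertext: lrlr
n(13)−l(11): 2 → c
c(2)−r(17): -15≡11 → l
d(3)−l(11): -8≡18 → s
j(9)−r(17): -8≡18 → s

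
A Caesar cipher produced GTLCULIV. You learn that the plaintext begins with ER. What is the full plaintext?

ERJASJGT

From the crib: G(6)−E(4)=2, so the shift is 2.
Subtract 2 from each ciphertext letter:
G(6): 6−2=4 → E
T(19): 19−2=17 → R
L(11): 11−2=9 → J
C(2): 2−2=0 → A
U(20): 20−2=18 → S
L(11): 11−2=9 → J
I(8): 8−2=6 → G
V(21): 21−2=19 → T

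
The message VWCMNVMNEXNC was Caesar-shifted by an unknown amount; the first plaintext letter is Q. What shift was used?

5

From the crib: V(21)−Q(16)=5, so the shift is 5.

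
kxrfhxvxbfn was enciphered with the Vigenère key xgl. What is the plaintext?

nrgibmyrqih

Repeat the key across the ciphertext: xglxglxglxg
k(10)−x(23): -13≡13 → n
x(23)−g(6): 17 → r
r(17)−l(11): 6 → g
f(5)−x(23): -18≡8 → i
h(7)−g(6): 1 → b
x(23)−l(11): 12 → m
v(21)−x(23): -2≡24 → y
x(23)−g(6): 17 → r
b(1)−l(11): -10≡16 → q
f(5)−x(23): -18≡8 → i
n(13)−g(6): 7 → h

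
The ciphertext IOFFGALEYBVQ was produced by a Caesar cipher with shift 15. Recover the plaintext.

TZQQRLWPJMGB

I(8): 8−15=-7≡19 → T
O(14): 14−15=-1≡25 → Z
F(5): 5−15=-10≡16 → Q
F(5): 5−15=-10≡16 → Q
G(6): 6−15=-9≡17 → R
A(0): 0−15=-15≡11 → L
L(11): 11−15=-4≡22 → W
E(4): 4−15=-11≡15 → P
Y(24): 24−15=9 → J
B(1): 1−15=-14≡12 → M
V(21): 21−15=6 → G
Q(16): 16−15=1 → B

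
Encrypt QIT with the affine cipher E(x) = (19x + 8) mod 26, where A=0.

Q(16): 19·16+8=312≡0 → A
I(8): 19·8+8=160≡4 → E
T(19): 19·19+8=369≡5 → F

AEF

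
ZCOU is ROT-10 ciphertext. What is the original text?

PSEK

Z(25): 25−10=15 → P
C(2): 2−10=-8≡18 → S
O(14): 14−10=4 → E
U(20): 20−10=10 → K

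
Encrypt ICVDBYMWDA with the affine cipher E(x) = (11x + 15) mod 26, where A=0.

ZLMWATRXWP

I(8): 11·8+15=103≡25 → Z
C(2): 11·2+15=37≡11 → L
V(21): 11·21+15=246≡12 → M
D(3): 11·3+15=48≡22 → W
B(1): 11·1+15=26≡0 → A
Y(24): 11·24+15=279≡19 → T
M(12): 11·12+15=147≡17 → R
W(22): 11·22+15=257≡23 → X
D(3): 11·3+15=48≡22 → W
A(0): 11·0+15=15 → P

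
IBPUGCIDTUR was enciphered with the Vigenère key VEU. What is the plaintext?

Repeat the key across the ciphertext: VEUVEUVEUVE
I(8)−V(21): -13≡13 → N
B(1)−E(4): -3≡23 → X
P(15)−U(20): -5≡21 → V
U(20)−V(21): -1≡25 → Z
G(6)−E(4): 2 → C
C(2)−U(20): -18≡8 → I
I(8)−V(21): -13≡13 → N
D(3)−E(4): -1≡25 → Z
T(19)−U(20): -1≡25 → Z
U(20)−V(21): -1≡25 → Z
R(17)−E(4): 13 → N

NXVZCINZZZN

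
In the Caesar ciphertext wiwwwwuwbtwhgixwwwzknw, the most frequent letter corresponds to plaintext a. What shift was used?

The most frequent ciphertext letter is w (appears 11 times).
w is position 22; a is position 0.
Shift = 22.

22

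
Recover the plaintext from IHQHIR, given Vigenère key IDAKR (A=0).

Repeat the key across the ciphertext: IDAKRI
I(8)−I(8): 0 → A
H(7)−D(3): 4 → E
Q(16)−A(0): 16 → Q
H(7)−K(10): -3≡23 → X
I(8)−R(17): -9≡17 → R
R(17)−I(8): 9 → J

AEQXRJ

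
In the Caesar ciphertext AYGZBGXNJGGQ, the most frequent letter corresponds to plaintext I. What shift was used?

The most frequent ciphertext letter is G (appears 4 times).
G is position 6; I is position 8.
Shift = -2≡24.

24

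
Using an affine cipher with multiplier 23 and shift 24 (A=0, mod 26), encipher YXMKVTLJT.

EHOUNTRXT

Y(24): 23·24+24=576≡4 → E
X(23): 23·23+24=553≡7 → H
M(12): 23·12+24=300≡14 → O
K(10): 23·10+24=254≡20 → U
V(21): 23·21+24=507≡13 → N
T(19): 23·19+24=461≡19 → T
L(11): 23·11+24=277≡17 → R
J(9): 23·9+24=231≡23 → X
T(19): 23·19+24=461≡19 → T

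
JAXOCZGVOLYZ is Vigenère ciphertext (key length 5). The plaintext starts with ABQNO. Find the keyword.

JZHBO

Subtract each crib letter from the matching ciphertext letter (mod 26):
J(9)−A(0)=9 → J
A(0)−B(1)=-1≡25 → Z
X(23)−Q(16)=7 → H
O(14)−N(13)=1 → B
C(2)−O(14)=-12≡14 → O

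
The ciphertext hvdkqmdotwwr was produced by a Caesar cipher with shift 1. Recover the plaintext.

h(7): 7−1=6 → g
v(21): 21−1=20 → u
d(3): 3−1=2 → c
k(10): 10−1=9 → j
q(16): 16−1=15 → p
m(12): 12−1=11 → l
d(3): 3−1=2 → c
o(14): 14−1=13 → n
t(19): 19−1=18 → s
w(22): 22−1=21 → v
w(22): 22−1=21 → v
r(17): 17−1=16 → q

gucjplcnsvvq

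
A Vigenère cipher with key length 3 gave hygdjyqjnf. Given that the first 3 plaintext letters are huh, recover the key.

aez

Subtract each crib letter from the matching ciphertext letter (mod 26):
h(7)−h(7)=0 → a
y(24)−u(20)=4 → e
g(6)−h(7)=-1≡25 → z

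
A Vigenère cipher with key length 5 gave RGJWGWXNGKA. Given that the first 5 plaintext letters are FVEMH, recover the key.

Subtract each crib letter from the matching ciphertext letter (mod 26):
R(17)−F(5)=12 → M
G(6)−V(21)=-15≡11 → L
J(9)−E(4)=5 → F
W(22)−M(12)=10 → K
G(6)−H(7)=-1≡25 → Z

MLFKZ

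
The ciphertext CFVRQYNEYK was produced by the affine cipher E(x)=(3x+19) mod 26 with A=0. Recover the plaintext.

The inverse of 3 mod 26 is 9, since 3·9=27≡1. Apply D(y)=9·(y−19) mod 26:
C(2): 9·(2−19)=-153≡3 → D
F(5): 9·(5−19)=-126≡4 → E
V(21): 9·(21−19)=18 → S
R(17): 9·(17−19)=-18≡8 → I
Q(16): 9·(16−19)=-27≡25 → Z
Y(24): 9·(24−19)=45≡19 → T
N(13): 9·(13−19)=-54≡24 → Y
E(4): 9·(4−19)=-135≡21 → V
Y(24): 9·(24−19)=45≡19 → T
K(10): 9·(10−19)=-81≡23 → X

DESIZTYVTX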